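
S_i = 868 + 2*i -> [868, 870, 872, 874, 876]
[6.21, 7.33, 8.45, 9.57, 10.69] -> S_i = 6.21 + 1.12*i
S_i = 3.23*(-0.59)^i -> [3.23, -1.91, 1.12, -0.66, 0.39]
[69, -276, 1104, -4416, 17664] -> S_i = 69*-4^i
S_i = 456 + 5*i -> [456, 461, 466, 471, 476]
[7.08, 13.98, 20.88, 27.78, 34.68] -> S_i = 7.08 + 6.90*i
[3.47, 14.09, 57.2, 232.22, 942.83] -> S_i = 3.47*4.06^i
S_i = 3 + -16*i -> [3, -13, -29, -45, -61]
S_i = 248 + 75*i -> [248, 323, 398, 473, 548]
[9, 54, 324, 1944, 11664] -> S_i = 9*6^i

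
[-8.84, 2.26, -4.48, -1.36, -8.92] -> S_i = Random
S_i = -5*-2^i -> [-5, 10, -20, 40, -80]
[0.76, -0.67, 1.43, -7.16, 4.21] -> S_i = Random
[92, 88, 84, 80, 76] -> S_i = 92 + -4*i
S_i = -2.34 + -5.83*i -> [-2.34, -8.17, -14.0, -19.83, -25.66]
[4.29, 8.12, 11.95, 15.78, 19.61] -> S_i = 4.29 + 3.83*i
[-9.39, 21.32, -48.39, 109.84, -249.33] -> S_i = -9.39*(-2.27)^i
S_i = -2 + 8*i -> [-2, 6, 14, 22, 30]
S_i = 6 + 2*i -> [6, 8, 10, 12, 14]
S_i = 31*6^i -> [31, 186, 1116, 6696, 40176]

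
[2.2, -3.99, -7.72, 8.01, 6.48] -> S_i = Random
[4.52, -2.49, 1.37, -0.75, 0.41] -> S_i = 4.52*(-0.55)^i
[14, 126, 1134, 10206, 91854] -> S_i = 14*9^i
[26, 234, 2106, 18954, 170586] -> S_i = 26*9^i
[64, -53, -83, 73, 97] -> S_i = Random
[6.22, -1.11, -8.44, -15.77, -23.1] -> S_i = 6.22 + -7.33*i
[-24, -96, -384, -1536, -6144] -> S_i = -24*4^i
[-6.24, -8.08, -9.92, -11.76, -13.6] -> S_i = -6.24 + -1.84*i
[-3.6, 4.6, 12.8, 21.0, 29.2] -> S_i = -3.60 + 8.20*i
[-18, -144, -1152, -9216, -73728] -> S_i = -18*8^i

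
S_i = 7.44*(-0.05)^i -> [7.44, -0.37, 0.02, -0.0, 0.0]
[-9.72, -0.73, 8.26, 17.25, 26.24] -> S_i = -9.72 + 8.99*i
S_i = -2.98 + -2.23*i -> [-2.98, -5.21, -7.44, -9.67, -11.9]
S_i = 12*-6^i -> [12, -72, 432, -2592, 15552]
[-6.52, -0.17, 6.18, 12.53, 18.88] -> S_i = -6.52 + 6.35*i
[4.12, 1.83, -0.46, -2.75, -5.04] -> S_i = 4.12 + -2.29*i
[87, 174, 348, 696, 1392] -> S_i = 87*2^i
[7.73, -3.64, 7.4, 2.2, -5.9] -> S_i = Random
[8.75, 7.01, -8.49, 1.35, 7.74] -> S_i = Random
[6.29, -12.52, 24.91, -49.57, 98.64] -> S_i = 6.29*(-1.99)^i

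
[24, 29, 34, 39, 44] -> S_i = 24 + 5*i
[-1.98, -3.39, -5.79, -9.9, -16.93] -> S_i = -1.98*1.71^i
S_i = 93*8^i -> [93, 744, 5952, 47616, 380928]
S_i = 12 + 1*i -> [12, 13, 14, 15, 16]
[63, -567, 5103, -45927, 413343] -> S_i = 63*-9^i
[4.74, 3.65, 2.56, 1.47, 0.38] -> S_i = 4.74 + -1.09*i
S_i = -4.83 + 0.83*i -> [-4.83, -4.0, -3.17, -2.34, -1.51]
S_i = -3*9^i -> [-3, -27, -243, -2187, -19683]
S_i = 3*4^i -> [3, 12, 48, 192, 768]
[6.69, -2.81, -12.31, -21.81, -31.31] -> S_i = 6.69 + -9.50*i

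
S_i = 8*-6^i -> [8, -48, 288, -1728, 10368]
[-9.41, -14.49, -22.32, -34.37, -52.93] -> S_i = -9.41*1.54^i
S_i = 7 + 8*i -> [7, 15, 23, 31, 39]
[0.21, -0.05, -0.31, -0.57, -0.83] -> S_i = 0.21 + -0.26*i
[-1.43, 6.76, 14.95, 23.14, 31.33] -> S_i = -1.43 + 8.19*i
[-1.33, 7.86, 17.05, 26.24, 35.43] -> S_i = -1.33 + 9.19*i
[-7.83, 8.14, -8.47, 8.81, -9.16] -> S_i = -7.83*(-1.04)^i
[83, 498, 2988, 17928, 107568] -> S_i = 83*6^i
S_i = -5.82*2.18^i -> [-5.82, -12.69, -27.66, -60.3, -131.45]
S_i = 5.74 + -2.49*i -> [5.74, 3.25, 0.76, -1.73, -4.22]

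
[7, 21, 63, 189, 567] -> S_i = 7*3^i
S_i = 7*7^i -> [7, 49, 343, 2401, 16807]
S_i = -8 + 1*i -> [-8, -7, -6, -5, -4]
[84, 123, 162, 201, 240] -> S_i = 84 + 39*i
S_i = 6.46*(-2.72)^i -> [6.46, -17.57, 47.79, -130.0, 353.6]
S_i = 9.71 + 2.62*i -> [9.71, 12.33, 14.95, 17.57, 20.19]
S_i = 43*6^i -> [43, 258, 1548, 9288, 55728]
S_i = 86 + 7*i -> [86, 93, 100, 107, 114]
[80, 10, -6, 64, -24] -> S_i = Random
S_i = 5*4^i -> [5, 20, 80, 320, 1280]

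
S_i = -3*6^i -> [-3, -18, -108, -648, -3888]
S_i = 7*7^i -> [7, 49, 343, 2401, 16807]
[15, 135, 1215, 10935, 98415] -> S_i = 15*9^i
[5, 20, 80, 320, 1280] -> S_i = 5*4^i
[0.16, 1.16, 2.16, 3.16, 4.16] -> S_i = 0.16 + 1.00*i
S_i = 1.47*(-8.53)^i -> [1.47, -12.54, 106.96, -912.36, 7782.4]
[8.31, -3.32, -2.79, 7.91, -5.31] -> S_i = Random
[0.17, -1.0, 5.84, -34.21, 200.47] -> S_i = 0.17*(-5.86)^i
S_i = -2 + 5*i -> [-2, 3, 8, 13, 18]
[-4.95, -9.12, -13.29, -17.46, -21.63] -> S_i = -4.95 + -4.17*i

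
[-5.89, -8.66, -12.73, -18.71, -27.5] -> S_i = -5.89*1.47^i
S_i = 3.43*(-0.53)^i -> [3.43, -1.82, 0.96, -0.51, 0.27]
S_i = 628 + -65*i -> [628, 563, 498, 433, 368]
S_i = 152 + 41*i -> [152, 193, 234, 275, 316]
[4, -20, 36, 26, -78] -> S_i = Random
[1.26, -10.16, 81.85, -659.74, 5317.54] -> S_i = 1.26*(-8.06)^i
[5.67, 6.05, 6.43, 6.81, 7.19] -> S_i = 5.67 + 0.38*i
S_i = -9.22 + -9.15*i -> [-9.22, -18.37, -27.52, -36.67, -45.82]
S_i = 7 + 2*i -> [7, 9, 11, 13, 15]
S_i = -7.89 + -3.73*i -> [-7.89, -11.62, -15.35, -19.08, -22.81]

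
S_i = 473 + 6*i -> [473, 479, 485, 491, 497]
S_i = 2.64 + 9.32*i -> [2.64, 11.96, 21.28, 30.6, 39.92]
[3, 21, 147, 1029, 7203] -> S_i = 3*7^i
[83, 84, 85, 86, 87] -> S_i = 83 + 1*i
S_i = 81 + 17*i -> [81, 98, 115, 132, 149]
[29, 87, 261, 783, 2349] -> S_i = 29*3^i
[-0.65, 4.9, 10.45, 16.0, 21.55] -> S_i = -0.65 + 5.55*i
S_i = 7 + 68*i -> [7, 75, 143, 211, 279]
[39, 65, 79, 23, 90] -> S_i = Random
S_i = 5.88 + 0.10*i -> [5.88, 5.98, 6.08, 6.18, 6.28]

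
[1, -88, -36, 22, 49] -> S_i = Random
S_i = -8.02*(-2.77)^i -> [-8.02, 22.22, -61.54, 170.46, -472.16]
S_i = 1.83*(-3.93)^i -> [1.83, -7.19, 28.26, -111.08, 436.54]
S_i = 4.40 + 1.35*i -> [4.4, 5.75, 7.1, 8.45, 9.8]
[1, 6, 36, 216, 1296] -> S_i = 1*6^i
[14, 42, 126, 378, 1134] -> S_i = 14*3^i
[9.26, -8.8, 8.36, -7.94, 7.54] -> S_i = 9.26*(-0.95)^i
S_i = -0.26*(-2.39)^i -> [-0.26, 0.62, -1.49, 3.55, -8.48]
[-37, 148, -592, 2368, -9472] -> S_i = -37*-4^i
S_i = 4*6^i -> [4, 24, 144, 864, 5184]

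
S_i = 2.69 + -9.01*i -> [2.69, -6.32, -15.33, -24.34, -33.35]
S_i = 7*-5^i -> [7, -35, 175, -875, 4375]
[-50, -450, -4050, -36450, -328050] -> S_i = -50*9^i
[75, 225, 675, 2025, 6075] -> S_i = 75*3^i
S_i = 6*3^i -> [6, 18, 54, 162, 486]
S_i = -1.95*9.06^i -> [-1.95, -17.67, -160.06, -1450.17, -13138.55]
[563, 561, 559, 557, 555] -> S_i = 563 + -2*i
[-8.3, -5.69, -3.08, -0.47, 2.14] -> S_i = -8.30 + 2.61*i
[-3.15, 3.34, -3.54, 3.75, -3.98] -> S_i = -3.15*(-1.06)^i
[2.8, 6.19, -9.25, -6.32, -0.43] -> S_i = Random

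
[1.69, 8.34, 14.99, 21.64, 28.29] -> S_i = 1.69 + 6.65*i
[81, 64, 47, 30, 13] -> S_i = 81 + -17*i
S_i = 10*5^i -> [10, 50, 250, 1250, 6250]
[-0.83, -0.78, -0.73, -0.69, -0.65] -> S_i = -0.83*0.94^i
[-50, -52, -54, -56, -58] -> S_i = -50 + -2*i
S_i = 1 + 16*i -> [1, 17, 33, 49, 65]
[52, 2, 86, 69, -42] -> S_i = Random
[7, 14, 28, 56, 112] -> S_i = 7*2^i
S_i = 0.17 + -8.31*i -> [0.17, -8.14, -16.45, -24.76, -33.07]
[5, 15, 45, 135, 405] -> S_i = 5*3^i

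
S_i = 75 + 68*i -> [75, 143, 211, 279, 347]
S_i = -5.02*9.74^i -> [-5.02, -48.89, -476.24, -4638.53, -45179.3]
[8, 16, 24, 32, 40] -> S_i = 8 + 8*i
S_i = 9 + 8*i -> [9, 17, 25, 33, 41]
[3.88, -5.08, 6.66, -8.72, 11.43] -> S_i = 3.88*(-1.31)^i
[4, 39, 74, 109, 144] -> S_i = 4 + 35*i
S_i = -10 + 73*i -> [-10, 63, 136, 209, 282]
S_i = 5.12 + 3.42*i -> [5.12, 8.54, 11.96, 15.38, 18.8]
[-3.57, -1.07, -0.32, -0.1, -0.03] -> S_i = -3.57*0.30^i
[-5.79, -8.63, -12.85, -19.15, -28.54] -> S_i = -5.79*1.49^i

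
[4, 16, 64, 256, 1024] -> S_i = 4*4^i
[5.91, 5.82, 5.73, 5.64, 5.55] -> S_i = 5.91 + -0.09*i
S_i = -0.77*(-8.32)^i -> [-0.77, 6.41, -53.3, 443.47, -3689.64]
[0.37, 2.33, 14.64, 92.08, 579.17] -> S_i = 0.37*6.29^i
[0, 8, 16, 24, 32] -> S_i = 0 + 8*i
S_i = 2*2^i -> [2, 4, 8, 16, 32]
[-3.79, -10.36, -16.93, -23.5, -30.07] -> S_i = -3.79 + -6.57*i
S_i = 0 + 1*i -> [0, 1, 2, 3, 4]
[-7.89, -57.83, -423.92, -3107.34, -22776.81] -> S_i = -7.89*7.33^i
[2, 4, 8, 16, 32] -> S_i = 2*2^i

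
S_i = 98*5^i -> [98, 490, 2450, 12250, 61250]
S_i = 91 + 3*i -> [91, 94, 97, 100, 103]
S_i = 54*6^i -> [54, 324, 1944, 11664, 69984]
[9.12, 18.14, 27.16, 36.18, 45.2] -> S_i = 9.12 + 9.02*i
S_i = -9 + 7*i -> [-9, -2, 5, 12, 19]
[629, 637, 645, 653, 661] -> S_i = 629 + 8*i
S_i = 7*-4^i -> [7, -28, 112, -448, 1792]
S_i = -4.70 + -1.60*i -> [-4.7, -6.3, -7.9, -9.5, -11.1]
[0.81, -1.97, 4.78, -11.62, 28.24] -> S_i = 0.81*(-2.43)^i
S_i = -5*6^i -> [-5, -30, -180, -1080, -6480]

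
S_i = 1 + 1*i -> [1, 2, 3, 4, 5]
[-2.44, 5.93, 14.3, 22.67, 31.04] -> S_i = -2.44 + 8.37*i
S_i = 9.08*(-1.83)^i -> [9.08, -16.62, 30.41, -55.65, 101.83]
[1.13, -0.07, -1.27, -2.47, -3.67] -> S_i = 1.13 + -1.20*i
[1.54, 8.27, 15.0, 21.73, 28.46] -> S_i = 1.54 + 6.73*i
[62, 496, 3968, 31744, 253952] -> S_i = 62*8^i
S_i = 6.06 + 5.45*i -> [6.06, 11.51, 16.96, 22.41, 27.86]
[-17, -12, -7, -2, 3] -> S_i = -17 + 5*i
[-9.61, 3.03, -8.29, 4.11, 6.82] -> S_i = Random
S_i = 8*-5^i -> [8, -40, 200, -1000, 5000]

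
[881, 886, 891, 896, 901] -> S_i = 881 + 5*i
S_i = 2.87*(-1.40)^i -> [2.87, -4.02, 5.63, -7.88, 11.03]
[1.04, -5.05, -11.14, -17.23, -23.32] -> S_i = 1.04 + -6.09*i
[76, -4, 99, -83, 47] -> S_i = Random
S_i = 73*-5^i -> [73, -365, 1825, -9125, 45625]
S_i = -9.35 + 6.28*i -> [-9.35, -3.07, 3.21, 9.49, 15.77]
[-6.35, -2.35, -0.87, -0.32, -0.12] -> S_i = -6.35*0.37^i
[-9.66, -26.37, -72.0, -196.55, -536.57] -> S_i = -9.66*2.73^i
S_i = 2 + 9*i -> [2, 11, 20, 29, 38]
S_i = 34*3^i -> [34, 102, 306, 918, 2754]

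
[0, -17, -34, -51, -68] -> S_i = 0 + -17*i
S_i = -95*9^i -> [-95, -855, -7695, -69255, -623295]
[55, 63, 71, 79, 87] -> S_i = 55 + 8*i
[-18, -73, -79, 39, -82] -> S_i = Random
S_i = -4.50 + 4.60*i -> [-4.5, 0.1, 4.7, 9.3, 13.9]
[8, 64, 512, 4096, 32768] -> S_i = 8*8^i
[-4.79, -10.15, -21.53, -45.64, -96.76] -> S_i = -4.79*2.12^i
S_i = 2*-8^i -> [2, -16, 128, -1024, 8192]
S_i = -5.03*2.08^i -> [-5.03, -10.46, -21.76, -45.26, -94.15]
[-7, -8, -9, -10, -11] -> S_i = -7 + -1*i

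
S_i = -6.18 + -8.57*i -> [-6.18, -14.75, -23.32, -31.89, -40.46]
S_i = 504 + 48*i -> [504, 552, 600, 648, 696]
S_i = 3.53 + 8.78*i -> [3.53, 12.31, 21.09, 29.87, 38.65]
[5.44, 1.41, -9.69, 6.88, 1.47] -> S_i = Random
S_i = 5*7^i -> [5, 35, 245, 1715, 12005]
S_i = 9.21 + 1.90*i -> [9.21, 11.11, 13.01, 14.91, 16.81]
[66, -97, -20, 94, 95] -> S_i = Random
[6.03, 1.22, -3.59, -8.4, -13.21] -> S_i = 6.03 + -4.81*i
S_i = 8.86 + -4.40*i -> [8.86, 4.46, 0.06, -4.34, -8.74]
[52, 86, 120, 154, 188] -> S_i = 52 + 34*i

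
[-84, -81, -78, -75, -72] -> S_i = -84 + 3*i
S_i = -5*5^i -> [-5, -25, -125, -625, -3125]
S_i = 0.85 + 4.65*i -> [0.85, 5.5, 10.15, 14.8, 19.45]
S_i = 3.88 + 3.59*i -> [3.88, 7.47, 11.06, 14.65, 18.24]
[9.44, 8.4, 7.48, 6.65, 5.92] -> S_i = 9.44*0.89^i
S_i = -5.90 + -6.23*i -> [-5.9, -12.13, -18.36, -24.59, -30.82]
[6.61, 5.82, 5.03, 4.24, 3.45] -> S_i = 6.61 + -0.79*i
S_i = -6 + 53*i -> [-6, 47, 100, 153, 206]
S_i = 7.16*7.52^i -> [7.16, 53.84, 404.9, 3044.85, 22897.31]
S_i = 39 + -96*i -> [39, -57, -153, -249, -345]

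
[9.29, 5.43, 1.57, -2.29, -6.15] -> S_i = 9.29 + -3.86*i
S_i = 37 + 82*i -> [37, 119, 201, 283, 365]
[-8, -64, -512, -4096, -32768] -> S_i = -8*8^i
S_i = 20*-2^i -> [20, -40, 80, -160, 320]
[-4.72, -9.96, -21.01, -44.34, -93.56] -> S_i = -4.72*2.11^i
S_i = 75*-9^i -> [75, -675, 6075, -54675, 492075]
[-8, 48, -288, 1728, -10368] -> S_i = -8*-6^i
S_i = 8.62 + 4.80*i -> [8.62, 13.42, 18.22, 23.02, 27.82]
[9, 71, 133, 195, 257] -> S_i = 9 + 62*i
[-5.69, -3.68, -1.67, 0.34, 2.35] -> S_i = -5.69 + 2.01*i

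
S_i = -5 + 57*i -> [-5, 52, 109, 166, 223]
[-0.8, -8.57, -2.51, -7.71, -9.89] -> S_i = Random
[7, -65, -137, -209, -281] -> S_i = 7 + -72*i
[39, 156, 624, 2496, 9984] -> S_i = 39*4^i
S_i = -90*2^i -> [-90, -180, -360, -720, -1440]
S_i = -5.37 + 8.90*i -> [-5.37, 3.53, 12.43, 21.33, 30.23]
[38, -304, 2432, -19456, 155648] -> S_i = 38*-8^i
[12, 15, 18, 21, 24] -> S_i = 12 + 3*i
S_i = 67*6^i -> [67, 402, 2412, 14472, 86832]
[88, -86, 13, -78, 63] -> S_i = Random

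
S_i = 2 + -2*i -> [2, 0, -2, -4, -6]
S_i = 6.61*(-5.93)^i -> [6.61, -39.2, 232.44, -1378.37, 8173.73]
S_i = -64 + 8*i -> [-64, -56, -48, -40, -32]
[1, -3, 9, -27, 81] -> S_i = 1*-3^i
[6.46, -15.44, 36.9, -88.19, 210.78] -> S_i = 6.46*(-2.39)^i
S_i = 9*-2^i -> [9, -18, 36, -72, 144]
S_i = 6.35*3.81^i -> [6.35, 24.19, 92.18, 351.2, 1338.05]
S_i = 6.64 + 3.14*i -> [6.64, 9.78, 12.92, 16.06, 19.2]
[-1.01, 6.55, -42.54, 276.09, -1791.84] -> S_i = -1.01*(-6.49)^i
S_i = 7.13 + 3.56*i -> [7.13, 10.69, 14.25, 17.81, 21.37]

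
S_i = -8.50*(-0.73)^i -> [-8.5, 6.2, -4.53, 3.31, -2.41]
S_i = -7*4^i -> [-7, -28, -112, -448, -1792]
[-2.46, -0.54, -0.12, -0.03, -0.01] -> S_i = -2.46*0.22^i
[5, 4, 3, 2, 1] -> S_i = 5 + -1*i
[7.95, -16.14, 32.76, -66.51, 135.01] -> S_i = 7.95*(-2.03)^i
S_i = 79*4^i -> [79, 316, 1264, 5056, 20224]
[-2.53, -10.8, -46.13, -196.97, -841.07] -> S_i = -2.53*4.27^i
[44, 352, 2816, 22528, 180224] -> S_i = 44*8^i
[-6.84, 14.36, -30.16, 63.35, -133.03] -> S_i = -6.84*(-2.10)^i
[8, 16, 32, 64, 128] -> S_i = 8*2^i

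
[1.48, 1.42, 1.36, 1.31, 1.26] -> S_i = 1.48*0.96^i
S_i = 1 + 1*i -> [1, 2, 3, 4, 5]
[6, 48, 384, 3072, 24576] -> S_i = 6*8^i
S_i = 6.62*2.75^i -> [6.62, 18.21, 50.06, 137.68, 378.61]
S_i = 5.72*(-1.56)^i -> [5.72, -8.92, 13.92, -21.72, 33.88]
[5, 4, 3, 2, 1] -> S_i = 5 + -1*i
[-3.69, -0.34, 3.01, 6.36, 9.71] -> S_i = -3.69 + 3.35*i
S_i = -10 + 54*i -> [-10, 44, 98, 152, 206]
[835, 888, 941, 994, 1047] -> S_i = 835 + 53*i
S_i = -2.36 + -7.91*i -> [-2.36, -10.27, -18.18, -26.09, -34.0]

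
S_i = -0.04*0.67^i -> [-0.04, -0.03, -0.02, -0.01, -0.01]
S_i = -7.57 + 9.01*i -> [-7.57, 1.44, 10.45, 19.46, 28.47]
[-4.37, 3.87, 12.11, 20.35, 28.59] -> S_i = -4.37 + 8.24*i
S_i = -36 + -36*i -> [-36, -72, -108, -144, -180]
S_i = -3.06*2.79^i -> [-3.06, -8.54, -23.82, -66.46, -185.41]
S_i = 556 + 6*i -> [556, 562, 568, 574, 580]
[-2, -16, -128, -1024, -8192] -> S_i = -2*8^i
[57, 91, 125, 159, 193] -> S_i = 57 + 34*i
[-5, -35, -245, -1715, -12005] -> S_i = -5*7^i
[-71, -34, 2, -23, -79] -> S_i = Random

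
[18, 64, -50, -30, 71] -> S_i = Random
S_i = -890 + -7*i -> [-890, -897, -904, -911, -918]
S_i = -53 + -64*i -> [-53, -117, -181, -245, -309]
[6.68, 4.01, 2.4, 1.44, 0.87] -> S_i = 6.68*0.60^i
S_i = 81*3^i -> [81, 243, 729, 2187, 6561]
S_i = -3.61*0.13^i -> [-3.61, -0.47, -0.06, -0.01, -0.0]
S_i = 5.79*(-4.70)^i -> [5.79, -27.21, 127.9, -601.14, 2825.34]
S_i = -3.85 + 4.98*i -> [-3.85, 1.13, 6.11, 11.09, 16.07]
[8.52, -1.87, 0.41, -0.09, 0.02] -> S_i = 8.52*(-0.22)^i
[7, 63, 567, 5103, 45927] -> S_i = 7*9^i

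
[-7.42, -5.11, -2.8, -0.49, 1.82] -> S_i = -7.42 + 2.31*i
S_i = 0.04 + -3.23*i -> [0.04, -3.19, -6.42, -9.65, -12.88]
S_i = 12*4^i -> [12, 48, 192, 768, 3072]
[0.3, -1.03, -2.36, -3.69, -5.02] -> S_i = 0.30 + -1.33*i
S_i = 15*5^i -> [15, 75, 375, 1875, 9375]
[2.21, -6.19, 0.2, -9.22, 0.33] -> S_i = Random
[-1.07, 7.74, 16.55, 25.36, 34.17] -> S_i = -1.07 + 8.81*i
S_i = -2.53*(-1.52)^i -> [-2.53, 3.85, -5.85, 8.88, -13.51]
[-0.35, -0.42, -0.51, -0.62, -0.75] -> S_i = -0.35*1.21^i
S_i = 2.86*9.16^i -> [2.86, 26.2, 239.97, 2198.13, 20134.83]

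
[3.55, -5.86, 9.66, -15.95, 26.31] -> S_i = 3.55*(-1.65)^i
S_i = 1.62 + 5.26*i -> [1.62, 6.88, 12.14, 17.4, 22.66]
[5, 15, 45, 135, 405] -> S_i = 5*3^i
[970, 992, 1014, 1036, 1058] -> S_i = 970 + 22*i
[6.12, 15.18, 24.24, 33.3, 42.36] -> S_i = 6.12 + 9.06*i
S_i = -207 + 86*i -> [-207, -121, -35, 51, 137]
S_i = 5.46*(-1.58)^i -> [5.46, -8.63, 13.63, -21.54, 34.03]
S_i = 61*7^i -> [61, 427, 2989, 20923, 146461]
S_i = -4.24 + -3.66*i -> [-4.24, -7.9, -11.56, -15.22, -18.88]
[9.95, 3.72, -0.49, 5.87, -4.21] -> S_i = Random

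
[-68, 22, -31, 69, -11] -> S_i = Random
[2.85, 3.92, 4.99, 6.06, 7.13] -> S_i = 2.85 + 1.07*i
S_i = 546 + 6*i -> [546, 552, 558, 564, 570]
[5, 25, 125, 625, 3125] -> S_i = 5*5^i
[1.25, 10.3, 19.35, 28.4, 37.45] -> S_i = 1.25 + 9.05*i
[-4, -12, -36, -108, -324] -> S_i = -4*3^i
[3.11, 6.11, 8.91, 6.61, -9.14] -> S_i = Random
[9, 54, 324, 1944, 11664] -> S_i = 9*6^i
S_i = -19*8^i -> [-19, -152, -1216, -9728, -77824]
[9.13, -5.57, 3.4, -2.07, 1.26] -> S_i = 9.13*(-0.61)^i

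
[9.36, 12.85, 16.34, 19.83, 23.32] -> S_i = 9.36 + 3.49*i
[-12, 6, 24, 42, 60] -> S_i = -12 + 18*i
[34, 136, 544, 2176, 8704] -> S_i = 34*4^i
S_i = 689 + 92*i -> [689, 781, 873, 965, 1057]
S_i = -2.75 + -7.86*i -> [-2.75, -10.61, -18.47, -26.33, -34.19]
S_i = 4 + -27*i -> [4, -23, -50, -77, -104]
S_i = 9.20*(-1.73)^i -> [9.2, -15.92, 27.53, -47.63, 82.41]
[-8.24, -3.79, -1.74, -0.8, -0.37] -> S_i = -8.24*0.46^i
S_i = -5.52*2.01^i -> [-5.52, -11.1, -22.3, -44.83, -90.1]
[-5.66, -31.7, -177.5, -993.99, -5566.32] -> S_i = -5.66*5.60^i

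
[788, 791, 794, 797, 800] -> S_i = 788 + 3*i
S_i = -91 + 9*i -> [-91, -82, -73, -64, -55]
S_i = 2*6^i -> [2, 12, 72, 432, 2592]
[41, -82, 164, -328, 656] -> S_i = 41*-2^i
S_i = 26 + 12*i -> [26, 38, 50, 62, 74]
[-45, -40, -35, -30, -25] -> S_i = -45 + 5*i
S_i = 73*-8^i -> [73, -584, 4672, -37376, 299008]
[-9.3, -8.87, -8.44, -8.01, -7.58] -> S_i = -9.30 + 0.43*i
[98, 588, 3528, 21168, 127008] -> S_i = 98*6^i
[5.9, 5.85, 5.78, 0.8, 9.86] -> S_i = Random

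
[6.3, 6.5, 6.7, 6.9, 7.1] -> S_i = 6.30 + 0.20*i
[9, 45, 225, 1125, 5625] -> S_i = 9*5^i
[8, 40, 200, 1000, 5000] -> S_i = 8*5^i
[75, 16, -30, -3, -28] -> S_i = Random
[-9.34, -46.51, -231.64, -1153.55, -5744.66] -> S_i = -9.34*4.98^i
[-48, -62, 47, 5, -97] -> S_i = Random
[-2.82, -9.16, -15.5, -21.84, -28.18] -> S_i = -2.82 + -6.34*i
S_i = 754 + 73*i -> [754, 827, 900, 973, 1046]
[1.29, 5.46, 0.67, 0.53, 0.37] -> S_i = Random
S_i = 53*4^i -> [53, 212, 848, 3392, 13568]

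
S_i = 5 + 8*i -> [5, 13, 21, 29, 37]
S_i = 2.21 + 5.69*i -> [2.21, 7.9, 13.59, 19.28, 24.97]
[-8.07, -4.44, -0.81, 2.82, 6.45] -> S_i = -8.07 + 3.63*i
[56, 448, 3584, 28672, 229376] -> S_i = 56*8^i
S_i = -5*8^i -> [-5, -40, -320, -2560, -20480]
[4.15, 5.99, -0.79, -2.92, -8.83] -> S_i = Random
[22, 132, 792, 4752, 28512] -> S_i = 22*6^i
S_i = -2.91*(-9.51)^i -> [-2.91, 27.67, -263.18, 2502.85, -23802.09]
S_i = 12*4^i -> [12, 48, 192, 768, 3072]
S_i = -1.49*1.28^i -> [-1.49, -1.91, -2.44, -3.12, -4.0]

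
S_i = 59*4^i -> [59, 236, 944, 3776, 15104]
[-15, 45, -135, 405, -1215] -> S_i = -15*-3^i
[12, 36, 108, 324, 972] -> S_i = 12*3^i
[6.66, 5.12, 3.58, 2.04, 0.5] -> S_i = 6.66 + -1.54*i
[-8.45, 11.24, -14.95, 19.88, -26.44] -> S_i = -8.45*(-1.33)^i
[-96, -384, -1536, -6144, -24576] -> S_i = -96*4^i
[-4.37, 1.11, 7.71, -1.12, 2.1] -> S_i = Random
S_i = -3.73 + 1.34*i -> [-3.73, -2.39, -1.05, 0.29, 1.63]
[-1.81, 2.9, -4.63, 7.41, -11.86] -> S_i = -1.81*(-1.60)^i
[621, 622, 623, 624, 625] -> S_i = 621 + 1*i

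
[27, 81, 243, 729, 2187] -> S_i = 27*3^i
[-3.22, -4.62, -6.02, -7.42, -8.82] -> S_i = -3.22 + -1.40*i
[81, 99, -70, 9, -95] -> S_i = Random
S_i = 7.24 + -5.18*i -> [7.24, 2.06, -3.12, -8.3, -13.48]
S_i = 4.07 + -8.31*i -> [4.07, -4.24, -12.55, -20.86, -29.17]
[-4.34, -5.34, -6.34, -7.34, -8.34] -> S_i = -4.34 + -1.00*i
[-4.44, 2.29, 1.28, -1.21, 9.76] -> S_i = Random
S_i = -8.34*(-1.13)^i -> [-8.34, 9.42, -10.65, 12.03, -13.6]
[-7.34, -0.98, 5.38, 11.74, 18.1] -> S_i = -7.34 + 6.36*i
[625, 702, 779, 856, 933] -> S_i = 625 + 77*i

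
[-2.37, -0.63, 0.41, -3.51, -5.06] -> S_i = Random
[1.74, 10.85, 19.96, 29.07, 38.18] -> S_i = 1.74 + 9.11*i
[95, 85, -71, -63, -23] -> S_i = Random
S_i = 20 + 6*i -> [20, 26, 32, 38, 44]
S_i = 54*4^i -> [54, 216, 864, 3456, 13824]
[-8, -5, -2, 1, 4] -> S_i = -8 + 3*i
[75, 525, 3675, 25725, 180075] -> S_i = 75*7^i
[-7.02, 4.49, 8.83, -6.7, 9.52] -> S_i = Random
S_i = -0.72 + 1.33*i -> [-0.72, 0.61, 1.94, 3.27, 4.6]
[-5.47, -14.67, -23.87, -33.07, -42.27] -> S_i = -5.47 + -9.20*i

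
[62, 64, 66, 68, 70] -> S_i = 62 + 2*i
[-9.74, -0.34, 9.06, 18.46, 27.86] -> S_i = -9.74 + 9.40*i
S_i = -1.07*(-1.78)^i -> [-1.07, 1.9, -3.39, 6.03, -10.74]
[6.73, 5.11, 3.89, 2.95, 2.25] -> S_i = 6.73*0.76^i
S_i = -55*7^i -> [-55, -385, -2695, -18865, -132055]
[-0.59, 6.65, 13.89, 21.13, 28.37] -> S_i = -0.59 + 7.24*i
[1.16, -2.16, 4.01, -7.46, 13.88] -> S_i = 1.16*(-1.86)^i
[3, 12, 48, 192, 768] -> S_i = 3*4^i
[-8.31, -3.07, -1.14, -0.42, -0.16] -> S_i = -8.31*0.37^i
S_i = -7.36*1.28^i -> [-7.36, -9.42, -12.06, -15.44, -19.76]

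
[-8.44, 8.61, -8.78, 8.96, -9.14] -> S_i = -8.44*(-1.02)^i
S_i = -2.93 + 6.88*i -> [-2.93, 3.95, 10.83, 17.71, 24.59]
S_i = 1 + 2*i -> [1, 3, 5, 7, 9]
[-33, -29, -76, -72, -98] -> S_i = Random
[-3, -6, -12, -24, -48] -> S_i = -3*2^i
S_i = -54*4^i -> [-54, -216, -864, -3456, -13824]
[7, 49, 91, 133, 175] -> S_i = 7 + 42*i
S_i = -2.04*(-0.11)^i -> [-2.04, 0.22, -0.02, 0.0, -0.0]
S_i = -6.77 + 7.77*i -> [-6.77, 1.0, 8.77, 16.54, 24.31]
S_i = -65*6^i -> [-65, -390, -2340, -14040, -84240]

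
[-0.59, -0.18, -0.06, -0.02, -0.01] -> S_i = -0.59*0.31^i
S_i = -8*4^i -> [-8, -32, -128, -512, -2048]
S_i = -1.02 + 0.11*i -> [-1.02, -0.91, -0.8, -0.69, -0.58]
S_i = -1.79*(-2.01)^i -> [-1.79, 3.6, -7.23, 14.54, -29.22]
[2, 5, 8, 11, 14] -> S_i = 2 + 3*i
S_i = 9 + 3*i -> [9, 12, 15, 18, 21]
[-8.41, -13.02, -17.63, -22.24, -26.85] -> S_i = -8.41 + -4.61*i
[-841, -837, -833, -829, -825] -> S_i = -841 + 4*i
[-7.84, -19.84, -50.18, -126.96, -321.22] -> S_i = -7.84*2.53^i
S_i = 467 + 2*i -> [467, 469, 471, 473, 475]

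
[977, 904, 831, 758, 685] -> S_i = 977 + -73*i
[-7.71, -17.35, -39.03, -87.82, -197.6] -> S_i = -7.71*2.25^i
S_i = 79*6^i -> [79, 474, 2844, 17064, 102384]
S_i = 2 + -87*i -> [2, -85, -172, -259, -346]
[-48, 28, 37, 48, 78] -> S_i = Random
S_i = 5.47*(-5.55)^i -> [5.47, -30.36, 168.49, -935.12, 5189.9]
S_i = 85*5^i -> [85, 425, 2125, 10625, 53125]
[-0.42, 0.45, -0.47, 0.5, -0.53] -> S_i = -0.42*(-1.06)^i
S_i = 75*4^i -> [75, 300, 1200, 4800, 19200]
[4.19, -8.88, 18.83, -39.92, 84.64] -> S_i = 4.19*(-2.12)^i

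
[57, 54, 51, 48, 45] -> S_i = 57 + -3*i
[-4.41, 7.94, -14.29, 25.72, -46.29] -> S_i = -4.41*(-1.80)^i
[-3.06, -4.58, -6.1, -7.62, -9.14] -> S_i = -3.06 + -1.52*i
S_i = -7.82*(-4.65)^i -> [-7.82, 36.36, -169.09, 786.26, -3656.1]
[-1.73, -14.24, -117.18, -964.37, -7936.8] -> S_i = -1.73*8.23^i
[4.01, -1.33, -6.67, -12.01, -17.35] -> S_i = 4.01 + -5.34*i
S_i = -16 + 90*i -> [-16, 74, 164, 254, 344]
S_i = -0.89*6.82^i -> [-0.89, -6.07, -41.4, -282.32, -1925.43]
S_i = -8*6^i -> [-8, -48, -288, -1728, -10368]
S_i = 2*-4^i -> [2, -8, 32, -128, 512]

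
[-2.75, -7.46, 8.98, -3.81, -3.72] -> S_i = Random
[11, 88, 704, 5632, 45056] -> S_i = 11*8^i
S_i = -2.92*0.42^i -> [-2.92, -1.23, -0.52, -0.22, -0.09]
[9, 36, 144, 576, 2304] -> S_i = 9*4^i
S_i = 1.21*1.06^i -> [1.21, 1.28, 1.36, 1.44, 1.53]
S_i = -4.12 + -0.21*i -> [-4.12, -4.33, -4.54, -4.75, -4.96]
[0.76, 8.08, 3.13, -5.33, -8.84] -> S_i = Random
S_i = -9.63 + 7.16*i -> [-9.63, -2.47, 4.69, 11.85, 19.01]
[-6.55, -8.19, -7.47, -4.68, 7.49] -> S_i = Random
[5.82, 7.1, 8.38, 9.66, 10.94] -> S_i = 5.82 + 1.28*i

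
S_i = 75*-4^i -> [75, -300, 1200, -4800, 19200]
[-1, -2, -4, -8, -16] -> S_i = -1*2^i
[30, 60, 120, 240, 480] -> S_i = 30*2^i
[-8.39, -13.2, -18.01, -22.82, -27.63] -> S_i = -8.39 + -4.81*i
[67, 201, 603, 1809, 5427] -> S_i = 67*3^i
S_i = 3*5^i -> [3, 15, 75, 375, 1875]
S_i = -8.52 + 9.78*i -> [-8.52, 1.26, 11.04, 20.82, 30.6]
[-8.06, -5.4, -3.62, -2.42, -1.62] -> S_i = -8.06*0.67^i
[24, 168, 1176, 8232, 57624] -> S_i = 24*7^i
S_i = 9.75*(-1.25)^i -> [9.75, -12.19, 15.23, -19.04, 23.8]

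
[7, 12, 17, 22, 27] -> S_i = 7 + 5*i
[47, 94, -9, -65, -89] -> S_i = Random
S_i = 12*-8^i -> [12, -96, 768, -6144, 49152]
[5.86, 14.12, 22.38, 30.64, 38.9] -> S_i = 5.86 + 8.26*i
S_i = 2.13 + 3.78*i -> [2.13, 5.91, 9.69, 13.47, 17.25]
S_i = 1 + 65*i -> [1, 66, 131, 196, 261]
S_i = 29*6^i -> [29, 174, 1044, 6264, 37584]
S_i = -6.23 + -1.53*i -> [-6.23, -7.76, -9.29, -10.82, -12.35]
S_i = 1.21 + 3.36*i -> [1.21, 4.57, 7.93, 11.29, 14.65]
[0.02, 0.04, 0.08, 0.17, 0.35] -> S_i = 0.02*2.05^i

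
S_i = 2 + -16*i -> [2, -14, -30, -46, -62]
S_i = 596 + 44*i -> [596, 640, 684, 728, 772]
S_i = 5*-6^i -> [5, -30, 180, -1080, 6480]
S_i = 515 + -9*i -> [515, 506, 497, 488, 479]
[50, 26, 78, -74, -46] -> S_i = Random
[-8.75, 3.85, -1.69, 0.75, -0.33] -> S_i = -8.75*(-0.44)^i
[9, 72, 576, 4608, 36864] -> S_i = 9*8^i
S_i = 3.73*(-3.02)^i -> [3.73, -11.26, 34.02, -102.74, 310.27]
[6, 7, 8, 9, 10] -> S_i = 6 + 1*i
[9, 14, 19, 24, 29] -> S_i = 9 + 5*i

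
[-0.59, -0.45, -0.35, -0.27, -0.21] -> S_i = -0.59*0.77^i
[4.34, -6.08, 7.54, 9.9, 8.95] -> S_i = Random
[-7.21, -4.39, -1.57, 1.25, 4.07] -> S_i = -7.21 + 2.82*i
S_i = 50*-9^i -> [50, -450, 4050, -36450, 328050]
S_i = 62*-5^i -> [62, -310, 1550, -7750, 38750]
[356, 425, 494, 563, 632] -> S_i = 356 + 69*i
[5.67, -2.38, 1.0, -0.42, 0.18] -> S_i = 5.67*(-0.42)^i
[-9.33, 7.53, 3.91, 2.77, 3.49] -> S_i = Random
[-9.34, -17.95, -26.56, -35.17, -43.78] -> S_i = -9.34 + -8.61*i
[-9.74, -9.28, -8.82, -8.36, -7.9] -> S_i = -9.74 + 0.46*i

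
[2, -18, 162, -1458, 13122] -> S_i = 2*-9^i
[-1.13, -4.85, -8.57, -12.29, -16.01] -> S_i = -1.13 + -3.72*i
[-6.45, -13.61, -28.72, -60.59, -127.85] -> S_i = -6.45*2.11^i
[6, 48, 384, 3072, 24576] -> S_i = 6*8^i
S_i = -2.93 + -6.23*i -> [-2.93, -9.16, -15.39, -21.62, -27.85]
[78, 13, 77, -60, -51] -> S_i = Random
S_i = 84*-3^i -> [84, -252, 756, -2268, 6804]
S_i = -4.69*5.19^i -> [-4.69, -24.34, -126.33, -655.65, -3402.85]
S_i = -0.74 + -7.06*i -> [-0.74, -7.8, -14.86, -21.92, -28.98]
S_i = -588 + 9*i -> [-588, -579, -570, -561, -552]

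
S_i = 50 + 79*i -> [50, 129, 208, 287, 366]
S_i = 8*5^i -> [8, 40, 200, 1000, 5000]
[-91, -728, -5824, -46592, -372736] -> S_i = -91*8^i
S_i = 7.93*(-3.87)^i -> [7.93, -30.69, 118.77, -459.63, 1778.76]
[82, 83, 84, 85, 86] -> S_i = 82 + 1*i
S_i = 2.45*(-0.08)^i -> [2.45, -0.2, 0.02, -0.0, 0.0]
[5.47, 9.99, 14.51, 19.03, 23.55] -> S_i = 5.47 + 4.52*i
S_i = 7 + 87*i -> [7, 94, 181, 268, 355]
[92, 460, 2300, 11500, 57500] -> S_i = 92*5^i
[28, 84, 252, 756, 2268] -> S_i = 28*3^i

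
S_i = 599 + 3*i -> [599, 602, 605, 608, 611]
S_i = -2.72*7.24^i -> [-2.72, -19.69, -142.58, -1032.25, -7473.49]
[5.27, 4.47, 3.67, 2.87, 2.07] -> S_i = 5.27 + -0.80*i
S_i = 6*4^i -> [6, 24, 96, 384, 1536]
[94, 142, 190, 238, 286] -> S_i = 94 + 48*i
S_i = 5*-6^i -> [5, -30, 180, -1080, 6480]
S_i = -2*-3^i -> [-2, 6, -18, 54, -162]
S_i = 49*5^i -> [49, 245, 1225, 6125, 30625]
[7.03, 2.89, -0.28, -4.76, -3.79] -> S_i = Random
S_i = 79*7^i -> [79, 553, 3871, 27097, 189679]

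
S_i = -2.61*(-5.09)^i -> [-2.61, 13.28, -67.62, 344.19, -1751.91]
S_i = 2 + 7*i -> [2, 9, 16, 23, 30]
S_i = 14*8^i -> [14, 112, 896, 7168, 57344]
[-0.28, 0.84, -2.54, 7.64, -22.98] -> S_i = -0.28*(-3.01)^i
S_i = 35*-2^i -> [35, -70, 140, -280, 560]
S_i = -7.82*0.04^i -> [-7.82, -0.31, -0.01, -0.0, -0.0]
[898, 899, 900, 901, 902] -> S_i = 898 + 1*i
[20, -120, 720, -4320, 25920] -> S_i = 20*-6^i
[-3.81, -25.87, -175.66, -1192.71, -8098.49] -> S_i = -3.81*6.79^i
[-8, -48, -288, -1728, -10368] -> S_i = -8*6^i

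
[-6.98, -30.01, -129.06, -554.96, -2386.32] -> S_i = -6.98*4.30^i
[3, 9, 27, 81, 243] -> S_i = 3*3^i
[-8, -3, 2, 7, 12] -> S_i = -8 + 5*i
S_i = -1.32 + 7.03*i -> [-1.32, 5.71, 12.74, 19.77, 26.8]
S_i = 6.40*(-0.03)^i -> [6.4, -0.19, 0.01, -0.0, 0.0]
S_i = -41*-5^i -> [-41, 205, -1025, 5125, -25625]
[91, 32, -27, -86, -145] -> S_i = 91 + -59*i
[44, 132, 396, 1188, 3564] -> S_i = 44*3^i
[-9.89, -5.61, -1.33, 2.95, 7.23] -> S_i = -9.89 + 4.28*i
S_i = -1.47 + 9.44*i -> [-1.47, 7.97, 17.41, 26.85, 36.29]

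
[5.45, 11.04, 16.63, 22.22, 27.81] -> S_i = 5.45 + 5.59*i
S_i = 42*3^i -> [42, 126, 378, 1134, 3402]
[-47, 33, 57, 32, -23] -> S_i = Random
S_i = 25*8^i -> [25, 200, 1600, 12800, 102400]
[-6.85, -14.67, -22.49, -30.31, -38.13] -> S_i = -6.85 + -7.82*i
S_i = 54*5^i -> [54, 270, 1350, 6750, 33750]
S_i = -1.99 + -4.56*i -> [-1.99, -6.55, -11.11, -15.67, -20.23]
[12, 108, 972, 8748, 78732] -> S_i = 12*9^i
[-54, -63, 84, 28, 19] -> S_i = Random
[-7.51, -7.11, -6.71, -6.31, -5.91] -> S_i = -7.51 + 0.40*i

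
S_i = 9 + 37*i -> [9, 46, 83, 120, 157]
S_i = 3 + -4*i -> [3, -1, -5, -9, -13]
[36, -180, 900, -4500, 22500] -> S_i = 36*-5^i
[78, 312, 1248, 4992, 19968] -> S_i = 78*4^i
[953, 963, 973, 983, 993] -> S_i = 953 + 10*i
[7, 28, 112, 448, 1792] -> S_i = 7*4^i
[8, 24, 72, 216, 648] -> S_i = 8*3^i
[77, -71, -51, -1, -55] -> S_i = Random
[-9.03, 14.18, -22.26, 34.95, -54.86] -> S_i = -9.03*(-1.57)^i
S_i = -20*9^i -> [-20, -180, -1620, -14580, -131220]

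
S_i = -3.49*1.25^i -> [-3.49, -4.36, -5.45, -6.82, -8.52]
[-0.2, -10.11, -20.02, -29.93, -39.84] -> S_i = -0.20 + -9.91*i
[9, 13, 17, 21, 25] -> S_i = 9 + 4*i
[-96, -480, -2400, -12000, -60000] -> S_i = -96*5^i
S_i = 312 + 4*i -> [312, 316, 320, 324, 328]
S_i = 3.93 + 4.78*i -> [3.93, 8.71, 13.49, 18.27, 23.05]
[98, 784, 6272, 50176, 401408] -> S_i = 98*8^i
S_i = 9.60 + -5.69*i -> [9.6, 3.91, -1.78, -7.47, -13.16]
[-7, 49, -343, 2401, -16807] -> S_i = -7*-7^i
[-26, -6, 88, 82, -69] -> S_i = Random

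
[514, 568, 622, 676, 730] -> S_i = 514 + 54*i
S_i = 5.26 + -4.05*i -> [5.26, 1.21, -2.84, -6.89, -10.94]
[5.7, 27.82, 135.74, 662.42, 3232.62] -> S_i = 5.70*4.88^i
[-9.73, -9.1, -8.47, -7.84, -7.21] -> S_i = -9.73 + 0.63*i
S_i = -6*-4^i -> [-6, 24, -96, 384, -1536]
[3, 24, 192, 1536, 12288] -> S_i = 3*8^i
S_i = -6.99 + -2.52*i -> [-6.99, -9.51, -12.03, -14.55, -17.07]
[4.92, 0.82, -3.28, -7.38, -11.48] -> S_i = 4.92 + -4.10*i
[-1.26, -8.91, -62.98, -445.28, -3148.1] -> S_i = -1.26*7.07^i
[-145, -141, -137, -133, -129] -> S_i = -145 + 4*i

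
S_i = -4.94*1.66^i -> [-4.94, -8.2, -13.61, -22.6, -37.51]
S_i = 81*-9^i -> [81, -729, 6561, -59049, 531441]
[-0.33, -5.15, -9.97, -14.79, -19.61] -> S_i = -0.33 + -4.82*i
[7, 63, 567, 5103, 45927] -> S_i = 7*9^i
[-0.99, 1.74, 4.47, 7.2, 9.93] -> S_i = -0.99 + 2.73*i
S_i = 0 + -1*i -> [0, -1, -2, -3, -4]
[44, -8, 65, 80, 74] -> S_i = Random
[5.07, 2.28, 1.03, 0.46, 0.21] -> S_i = 5.07*0.45^i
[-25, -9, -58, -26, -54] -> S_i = Random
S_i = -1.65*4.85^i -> [-1.65, -8.0, -38.81, -188.24, -912.96]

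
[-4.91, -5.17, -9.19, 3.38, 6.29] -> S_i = Random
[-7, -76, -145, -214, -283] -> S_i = -7 + -69*i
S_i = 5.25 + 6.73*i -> [5.25, 11.98, 18.71, 25.44, 32.17]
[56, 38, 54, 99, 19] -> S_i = Random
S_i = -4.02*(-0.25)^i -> [-4.02, 1.0, -0.25, 0.06, -0.02]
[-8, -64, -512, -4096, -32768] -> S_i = -8*8^i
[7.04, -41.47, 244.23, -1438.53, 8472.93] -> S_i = 7.04*(-5.89)^i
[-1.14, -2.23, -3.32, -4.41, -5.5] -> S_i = -1.14 + -1.09*i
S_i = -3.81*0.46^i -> [-3.81, -1.75, -0.81, -0.37, -0.17]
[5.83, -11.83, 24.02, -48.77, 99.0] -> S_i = 5.83*(-2.03)^i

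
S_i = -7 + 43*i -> [-7, 36, 79, 122, 165]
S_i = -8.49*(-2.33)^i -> [-8.49, 19.78, -46.09, 107.39, -250.23]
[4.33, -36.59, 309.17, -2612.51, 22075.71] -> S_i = 4.33*(-8.45)^i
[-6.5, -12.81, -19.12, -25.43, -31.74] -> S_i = -6.50 + -6.31*i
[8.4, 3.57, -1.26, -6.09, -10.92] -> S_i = 8.40 + -4.83*i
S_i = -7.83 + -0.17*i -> [-7.83, -8.0, -8.17, -8.34, -8.51]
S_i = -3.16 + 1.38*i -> [-3.16, -1.78, -0.4, 0.98, 2.36]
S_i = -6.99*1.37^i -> [-6.99, -9.58, -13.12, -17.97, -24.62]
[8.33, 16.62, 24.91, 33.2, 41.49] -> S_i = 8.33 + 8.29*i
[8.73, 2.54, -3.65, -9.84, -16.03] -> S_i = 8.73 + -6.19*i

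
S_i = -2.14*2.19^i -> [-2.14, -4.69, -10.26, -22.48, -49.23]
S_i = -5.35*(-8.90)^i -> [-5.35, 47.62, -423.77, 3771.58, -33567.1]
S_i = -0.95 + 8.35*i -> [-0.95, 7.4, 15.75, 24.1, 32.45]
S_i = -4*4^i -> [-4, -16, -64, -256, -1024]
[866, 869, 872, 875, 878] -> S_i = 866 + 3*i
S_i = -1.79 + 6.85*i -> [-1.79, 5.06, 11.91, 18.76, 25.61]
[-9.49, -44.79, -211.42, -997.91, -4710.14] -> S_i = -9.49*4.72^i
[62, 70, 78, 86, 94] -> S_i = 62 + 8*i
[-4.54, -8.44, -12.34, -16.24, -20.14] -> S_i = -4.54 + -3.90*i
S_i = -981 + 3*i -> [-981, -978, -975, -972, -969]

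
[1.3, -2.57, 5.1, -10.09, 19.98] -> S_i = 1.30*(-1.98)^i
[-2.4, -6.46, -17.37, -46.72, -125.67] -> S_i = -2.40*2.69^i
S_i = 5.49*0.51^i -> [5.49, 2.8, 1.43, 0.73, 0.37]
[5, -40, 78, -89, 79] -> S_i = Random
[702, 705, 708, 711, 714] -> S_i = 702 + 3*i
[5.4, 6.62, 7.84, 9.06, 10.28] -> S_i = 5.40 + 1.22*i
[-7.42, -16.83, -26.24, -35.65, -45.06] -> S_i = -7.42 + -9.41*i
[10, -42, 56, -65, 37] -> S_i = Random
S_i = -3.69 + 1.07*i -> [-3.69, -2.62, -1.55, -0.48, 0.59]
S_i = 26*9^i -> [26, 234, 2106, 18954, 170586]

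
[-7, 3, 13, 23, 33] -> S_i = -7 + 10*i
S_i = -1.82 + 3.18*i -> [-1.82, 1.36, 4.54, 7.72, 10.9]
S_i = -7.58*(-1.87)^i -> [-7.58, 14.17, -26.51, 49.57, -92.69]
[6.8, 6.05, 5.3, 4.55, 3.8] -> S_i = 6.80 + -0.75*i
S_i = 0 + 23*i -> [0, 23, 46, 69, 92]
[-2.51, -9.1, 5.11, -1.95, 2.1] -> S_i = Random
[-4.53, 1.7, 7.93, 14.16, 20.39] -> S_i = -4.53 + 6.23*i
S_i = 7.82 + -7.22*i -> [7.82, 0.6, -6.62, -13.84, -21.06]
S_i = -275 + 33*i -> [-275, -242, -209, -176, -143]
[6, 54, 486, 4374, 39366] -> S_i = 6*9^i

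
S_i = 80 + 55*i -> [80, 135, 190, 245, 300]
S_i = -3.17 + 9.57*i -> [-3.17, 6.4, 15.97, 25.54, 35.11]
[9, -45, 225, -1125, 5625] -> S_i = 9*-5^i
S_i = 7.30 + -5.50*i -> [7.3, 1.8, -3.7, -9.2, -14.7]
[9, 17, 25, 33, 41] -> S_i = 9 + 8*i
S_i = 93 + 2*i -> [93, 95, 97, 99, 101]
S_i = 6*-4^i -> [6, -24, 96, -384, 1536]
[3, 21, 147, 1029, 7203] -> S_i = 3*7^i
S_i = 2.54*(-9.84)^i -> [2.54, -24.99, 245.94, -2420.02, 23813.0]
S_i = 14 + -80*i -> [14, -66, -146, -226, -306]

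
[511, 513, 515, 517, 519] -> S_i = 511 + 2*i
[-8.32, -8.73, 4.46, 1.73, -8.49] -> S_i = Random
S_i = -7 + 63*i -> [-7, 56, 119, 182, 245]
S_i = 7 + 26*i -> [7, 33, 59, 85, 111]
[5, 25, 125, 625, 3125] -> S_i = 5*5^i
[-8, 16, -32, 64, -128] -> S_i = -8*-2^i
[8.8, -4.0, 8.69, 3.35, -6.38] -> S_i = Random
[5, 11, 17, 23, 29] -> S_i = 5 + 6*i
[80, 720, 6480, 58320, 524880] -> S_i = 80*9^i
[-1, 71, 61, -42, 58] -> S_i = Random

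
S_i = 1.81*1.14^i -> [1.81, 2.06, 2.35, 2.68, 3.06]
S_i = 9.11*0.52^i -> [9.11, 4.74, 2.46, 1.28, 0.67]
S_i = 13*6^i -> [13, 78, 468, 2808, 16848]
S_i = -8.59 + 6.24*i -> [-8.59, -2.35, 3.89, 10.13, 16.37]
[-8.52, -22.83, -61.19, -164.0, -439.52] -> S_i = -8.52*2.68^i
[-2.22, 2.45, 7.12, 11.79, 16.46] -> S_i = -2.22 + 4.67*i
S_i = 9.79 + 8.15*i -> [9.79, 17.94, 26.09, 34.24, 42.39]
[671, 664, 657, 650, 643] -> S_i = 671 + -7*i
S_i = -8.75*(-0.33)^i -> [-8.75, 2.89, -0.95, 0.31, -0.1]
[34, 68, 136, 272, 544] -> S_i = 34*2^i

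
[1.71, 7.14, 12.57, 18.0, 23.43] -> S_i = 1.71 + 5.43*i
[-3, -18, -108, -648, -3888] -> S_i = -3*6^i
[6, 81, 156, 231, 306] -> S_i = 6 + 75*i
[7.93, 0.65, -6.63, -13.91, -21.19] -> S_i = 7.93 + -7.28*i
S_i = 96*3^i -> [96, 288, 864, 2592, 7776]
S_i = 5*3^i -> [5, 15, 45, 135, 405]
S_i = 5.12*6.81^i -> [5.12, 34.87, 237.45, 1617.0, 11011.8]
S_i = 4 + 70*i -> [4, 74, 144, 214, 284]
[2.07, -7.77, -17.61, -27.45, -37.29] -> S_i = 2.07 + -9.84*i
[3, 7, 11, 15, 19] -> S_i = 3 + 4*i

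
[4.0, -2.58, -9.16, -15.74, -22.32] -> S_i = 4.00 + -6.58*i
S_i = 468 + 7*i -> [468, 475, 482, 489, 496]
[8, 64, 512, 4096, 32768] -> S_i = 8*8^i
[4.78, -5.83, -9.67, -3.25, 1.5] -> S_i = Random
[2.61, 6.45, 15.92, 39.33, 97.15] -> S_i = 2.61*2.47^i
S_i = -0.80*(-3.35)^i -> [-0.8, 2.68, -8.98, 30.08, -100.76]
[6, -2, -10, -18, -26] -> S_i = 6 + -8*i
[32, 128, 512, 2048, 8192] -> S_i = 32*4^i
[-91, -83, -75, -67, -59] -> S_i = -91 + 8*i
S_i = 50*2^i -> [50, 100, 200, 400, 800]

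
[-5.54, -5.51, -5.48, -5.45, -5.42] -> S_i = -5.54 + 0.03*i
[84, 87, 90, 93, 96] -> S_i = 84 + 3*i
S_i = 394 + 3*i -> [394, 397, 400, 403, 406]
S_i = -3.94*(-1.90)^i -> [-3.94, 7.49, -14.22, 27.02, -51.35]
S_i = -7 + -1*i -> [-7, -8, -9, -10, -11]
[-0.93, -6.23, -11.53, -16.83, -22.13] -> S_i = -0.93 + -5.30*i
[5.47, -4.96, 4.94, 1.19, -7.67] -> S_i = Random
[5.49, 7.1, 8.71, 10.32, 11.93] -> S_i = 5.49 + 1.61*i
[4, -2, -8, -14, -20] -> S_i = 4 + -6*i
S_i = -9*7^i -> [-9, -63, -441, -3087, -21609]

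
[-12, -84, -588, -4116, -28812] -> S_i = -12*7^i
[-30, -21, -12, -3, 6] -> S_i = -30 + 9*i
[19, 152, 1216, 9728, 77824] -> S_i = 19*8^i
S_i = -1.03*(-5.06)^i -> [-1.03, 5.21, -26.37, 133.44, -675.21]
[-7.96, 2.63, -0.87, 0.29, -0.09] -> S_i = -7.96*(-0.33)^i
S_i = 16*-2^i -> [16, -32, 64, -128, 256]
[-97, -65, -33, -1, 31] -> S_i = -97 + 32*i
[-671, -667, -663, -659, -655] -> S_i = -671 + 4*i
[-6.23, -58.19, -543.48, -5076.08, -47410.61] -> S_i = -6.23*9.34^i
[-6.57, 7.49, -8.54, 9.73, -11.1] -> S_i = -6.57*(-1.14)^i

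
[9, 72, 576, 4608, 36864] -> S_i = 9*8^i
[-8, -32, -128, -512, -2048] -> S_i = -8*4^i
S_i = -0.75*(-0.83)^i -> [-0.75, 0.62, -0.52, 0.43, -0.36]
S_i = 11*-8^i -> [11, -88, 704, -5632, 45056]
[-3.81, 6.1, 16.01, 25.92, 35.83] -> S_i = -3.81 + 9.91*i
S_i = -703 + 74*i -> [-703, -629, -555, -481, -407]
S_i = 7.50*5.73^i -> [7.5, 42.98, 246.25, 1410.99, 8084.99]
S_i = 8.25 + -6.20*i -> [8.25, 2.05, -4.15, -10.35, -16.55]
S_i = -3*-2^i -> [-3, 6, -12, 24, -48]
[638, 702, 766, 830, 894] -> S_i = 638 + 64*i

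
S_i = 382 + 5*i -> [382, 387, 392, 397, 402]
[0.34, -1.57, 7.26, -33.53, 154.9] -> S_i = 0.34*(-4.62)^i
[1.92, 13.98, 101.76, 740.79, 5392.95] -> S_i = 1.92*7.28^i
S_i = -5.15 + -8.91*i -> [-5.15, -14.06, -22.97, -31.88, -40.79]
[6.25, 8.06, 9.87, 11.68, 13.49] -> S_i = 6.25 + 1.81*i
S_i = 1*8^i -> [1, 8, 64, 512, 4096]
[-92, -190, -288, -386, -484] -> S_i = -92 + -98*i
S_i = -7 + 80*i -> [-7, 73, 153, 233, 313]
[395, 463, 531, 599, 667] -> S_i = 395 + 68*i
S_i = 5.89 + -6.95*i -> [5.89, -1.06, -8.01, -14.96, -21.91]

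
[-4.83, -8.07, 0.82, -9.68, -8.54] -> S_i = Random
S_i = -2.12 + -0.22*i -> [-2.12, -2.34, -2.56, -2.78, -3.0]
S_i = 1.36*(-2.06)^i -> [1.36, -2.8, 5.77, -11.89, 24.49]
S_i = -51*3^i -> [-51, -153, -459, -1377, -4131]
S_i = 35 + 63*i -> [35, 98, 161, 224, 287]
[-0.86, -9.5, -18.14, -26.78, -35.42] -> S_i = -0.86 + -8.64*i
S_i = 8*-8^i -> [8, -64, 512, -4096, 32768]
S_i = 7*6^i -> [7, 42, 252, 1512, 9072]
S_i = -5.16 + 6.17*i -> [-5.16, 1.01, 7.18, 13.35, 19.52]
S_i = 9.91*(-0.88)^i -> [9.91, -8.72, 7.67, -6.75, 5.94]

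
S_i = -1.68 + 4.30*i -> [-1.68, 2.62, 6.92, 11.22, 15.52]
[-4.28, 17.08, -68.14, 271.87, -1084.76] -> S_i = -4.28*(-3.99)^i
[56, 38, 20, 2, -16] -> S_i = 56 + -18*i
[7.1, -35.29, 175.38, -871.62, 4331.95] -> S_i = 7.10*(-4.97)^i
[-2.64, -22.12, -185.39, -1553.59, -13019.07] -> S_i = -2.64*8.38^i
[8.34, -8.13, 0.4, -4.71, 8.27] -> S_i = Random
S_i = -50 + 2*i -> [-50, -48, -46, -44, -42]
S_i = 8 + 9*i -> [8, 17, 26, 35, 44]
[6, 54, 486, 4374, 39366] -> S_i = 6*9^i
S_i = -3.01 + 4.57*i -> [-3.01, 1.56, 6.13, 10.7, 15.27]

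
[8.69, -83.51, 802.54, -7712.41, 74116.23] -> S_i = 8.69*(-9.61)^i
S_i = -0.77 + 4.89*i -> [-0.77, 4.12, 9.01, 13.9, 18.79]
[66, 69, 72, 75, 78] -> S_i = 66 + 3*i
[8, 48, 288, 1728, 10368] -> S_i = 8*6^i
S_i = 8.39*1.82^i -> [8.39, 15.27, 27.79, 50.58, 92.06]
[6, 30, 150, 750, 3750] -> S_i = 6*5^i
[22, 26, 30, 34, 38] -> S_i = 22 + 4*i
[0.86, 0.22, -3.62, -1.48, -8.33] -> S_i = Random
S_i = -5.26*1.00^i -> [-5.26, -5.26, -5.26, -5.26, -5.26]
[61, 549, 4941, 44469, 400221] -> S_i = 61*9^i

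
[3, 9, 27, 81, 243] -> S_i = 3*3^i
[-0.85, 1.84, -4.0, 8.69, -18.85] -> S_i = -0.85*(-2.17)^i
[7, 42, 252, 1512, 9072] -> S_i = 7*6^i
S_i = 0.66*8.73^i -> [0.66, 5.76, 50.3, 439.12, 3833.55]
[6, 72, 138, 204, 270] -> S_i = 6 + 66*i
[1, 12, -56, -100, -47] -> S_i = Random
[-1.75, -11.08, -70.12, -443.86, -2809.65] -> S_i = -1.75*6.33^i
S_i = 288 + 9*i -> [288, 297, 306, 315, 324]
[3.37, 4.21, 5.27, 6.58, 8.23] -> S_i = 3.37*1.25^i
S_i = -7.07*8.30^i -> [-7.07, -58.68, -487.05, -4042.53, -33553.03]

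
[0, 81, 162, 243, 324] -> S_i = 0 + 81*i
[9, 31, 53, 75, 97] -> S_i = 9 + 22*i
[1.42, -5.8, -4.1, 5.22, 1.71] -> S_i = Random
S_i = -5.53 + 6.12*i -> [-5.53, 0.59, 6.71, 12.83, 18.95]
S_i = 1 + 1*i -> [1, 2, 3, 4, 5]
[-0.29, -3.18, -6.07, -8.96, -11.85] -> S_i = -0.29 + -2.89*i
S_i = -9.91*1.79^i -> [-9.91, -17.74, -31.75, -56.84, -101.74]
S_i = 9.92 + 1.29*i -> [9.92, 11.21, 12.5, 13.79, 15.08]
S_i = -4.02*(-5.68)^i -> [-4.02, 22.83, -129.69, 736.67, -4184.27]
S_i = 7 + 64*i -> [7, 71, 135, 199, 263]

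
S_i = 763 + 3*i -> [763, 766, 769, 772, 775]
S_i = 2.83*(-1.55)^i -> [2.83, -4.39, 6.8, -10.54, 16.33]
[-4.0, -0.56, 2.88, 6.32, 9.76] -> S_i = -4.00 + 3.44*i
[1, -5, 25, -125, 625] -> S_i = 1*-5^i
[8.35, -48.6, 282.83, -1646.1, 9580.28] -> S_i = 8.35*(-5.82)^i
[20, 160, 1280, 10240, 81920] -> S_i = 20*8^i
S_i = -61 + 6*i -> [-61, -55, -49, -43, -37]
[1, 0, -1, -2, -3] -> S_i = 1 + -1*i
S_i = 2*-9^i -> [2, -18, 162, -1458, 13122]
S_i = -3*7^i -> [-3, -21, -147, -1029, -7203]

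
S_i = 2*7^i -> [2, 14, 98, 686, 4802]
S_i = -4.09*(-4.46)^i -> [-4.09, 18.24, -81.36, 362.85, -1618.31]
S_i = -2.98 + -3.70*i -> [-2.98, -6.68, -10.38, -14.08, -17.78]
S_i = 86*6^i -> [86, 516, 3096, 18576, 111456]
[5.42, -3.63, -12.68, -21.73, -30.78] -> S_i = 5.42 + -9.05*i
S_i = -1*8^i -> [-1, -8, -64, -512, -4096]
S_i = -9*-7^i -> [-9, 63, -441, 3087, -21609]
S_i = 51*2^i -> [51, 102, 204, 408, 816]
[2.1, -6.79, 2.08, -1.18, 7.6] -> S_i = Random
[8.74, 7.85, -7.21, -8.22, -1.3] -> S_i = Random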